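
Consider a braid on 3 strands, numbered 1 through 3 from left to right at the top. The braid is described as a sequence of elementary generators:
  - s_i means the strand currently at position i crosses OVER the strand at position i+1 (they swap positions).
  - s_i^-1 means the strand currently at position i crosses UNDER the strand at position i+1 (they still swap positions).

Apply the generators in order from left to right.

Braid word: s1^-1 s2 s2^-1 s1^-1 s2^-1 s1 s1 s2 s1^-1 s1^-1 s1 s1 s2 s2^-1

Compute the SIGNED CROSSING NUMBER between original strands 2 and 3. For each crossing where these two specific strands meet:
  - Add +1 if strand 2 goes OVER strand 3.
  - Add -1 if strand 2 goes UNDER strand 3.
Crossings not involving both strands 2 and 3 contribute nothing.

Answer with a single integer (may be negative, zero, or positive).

Answer: 0

Derivation:
Gen 1: crossing 1x2. Both 2&3? no. Sum: 0
Gen 2: crossing 1x3. Both 2&3? no. Sum: 0
Gen 3: crossing 3x1. Both 2&3? no. Sum: 0
Gen 4: crossing 2x1. Both 2&3? no. Sum: 0
Gen 5: 2 under 3. Both 2&3? yes. Contrib: -1. Sum: -1
Gen 6: crossing 1x3. Both 2&3? no. Sum: -1
Gen 7: crossing 3x1. Both 2&3? no. Sum: -1
Gen 8: 3 over 2. Both 2&3? yes. Contrib: -1. Sum: -2
Gen 9: crossing 1x2. Both 2&3? no. Sum: -2
Gen 10: crossing 2x1. Both 2&3? no. Sum: -2
Gen 11: crossing 1x2. Both 2&3? no. Sum: -2
Gen 12: crossing 2x1. Both 2&3? no. Sum: -2
Gen 13: 2 over 3. Both 2&3? yes. Contrib: +1. Sum: -1
Gen 14: 3 under 2. Both 2&3? yes. Contrib: +1. Sum: 0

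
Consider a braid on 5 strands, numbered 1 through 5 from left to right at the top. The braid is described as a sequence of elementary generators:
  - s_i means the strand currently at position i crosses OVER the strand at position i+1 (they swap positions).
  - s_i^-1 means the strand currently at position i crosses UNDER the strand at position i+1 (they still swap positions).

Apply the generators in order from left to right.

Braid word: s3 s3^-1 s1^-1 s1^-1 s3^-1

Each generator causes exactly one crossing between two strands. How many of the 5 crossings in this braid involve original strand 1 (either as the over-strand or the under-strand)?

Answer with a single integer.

Answer: 2

Derivation:
Gen 1: crossing 3x4. Involves strand 1? no. Count so far: 0
Gen 2: crossing 4x3. Involves strand 1? no. Count so far: 0
Gen 3: crossing 1x2. Involves strand 1? yes. Count so far: 1
Gen 4: crossing 2x1. Involves strand 1? yes. Count so far: 2
Gen 5: crossing 3x4. Involves strand 1? no. Count so far: 2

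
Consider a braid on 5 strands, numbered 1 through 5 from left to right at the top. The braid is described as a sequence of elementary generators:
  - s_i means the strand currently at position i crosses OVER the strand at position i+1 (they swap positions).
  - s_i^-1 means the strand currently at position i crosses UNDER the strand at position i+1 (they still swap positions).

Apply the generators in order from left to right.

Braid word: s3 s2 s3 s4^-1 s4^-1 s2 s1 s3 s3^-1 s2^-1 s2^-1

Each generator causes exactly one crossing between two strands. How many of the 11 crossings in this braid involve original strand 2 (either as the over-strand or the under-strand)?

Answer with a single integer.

Answer: 6

Derivation:
Gen 1: crossing 3x4. Involves strand 2? no. Count so far: 0
Gen 2: crossing 2x4. Involves strand 2? yes. Count so far: 1
Gen 3: crossing 2x3. Involves strand 2? yes. Count so far: 2
Gen 4: crossing 2x5. Involves strand 2? yes. Count so far: 3
Gen 5: crossing 5x2. Involves strand 2? yes. Count so far: 4
Gen 6: crossing 4x3. Involves strand 2? no. Count so far: 4
Gen 7: crossing 1x3. Involves strand 2? no. Count so far: 4
Gen 8: crossing 4x2. Involves strand 2? yes. Count so far: 5
Gen 9: crossing 2x4. Involves strand 2? yes. Count so far: 6
Gen 10: crossing 1x4. Involves strand 2? no. Count so far: 6
Gen 11: crossing 4x1. Involves strand 2? no. Count so far: 6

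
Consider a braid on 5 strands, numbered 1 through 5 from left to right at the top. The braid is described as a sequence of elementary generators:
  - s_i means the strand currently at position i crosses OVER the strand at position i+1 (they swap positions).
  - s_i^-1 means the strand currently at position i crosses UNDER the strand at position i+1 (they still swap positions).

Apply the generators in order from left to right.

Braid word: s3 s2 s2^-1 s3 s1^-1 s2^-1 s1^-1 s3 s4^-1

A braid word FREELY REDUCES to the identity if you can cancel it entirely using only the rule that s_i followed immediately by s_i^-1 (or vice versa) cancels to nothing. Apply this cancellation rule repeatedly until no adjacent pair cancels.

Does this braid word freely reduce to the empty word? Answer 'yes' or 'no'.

Answer: no

Derivation:
Gen 1 (s3): push. Stack: [s3]
Gen 2 (s2): push. Stack: [s3 s2]
Gen 3 (s2^-1): cancels prior s2. Stack: [s3]
Gen 4 (s3): push. Stack: [s3 s3]
Gen 5 (s1^-1): push. Stack: [s3 s3 s1^-1]
Gen 6 (s2^-1): push. Stack: [s3 s3 s1^-1 s2^-1]
Gen 7 (s1^-1): push. Stack: [s3 s3 s1^-1 s2^-1 s1^-1]
Gen 8 (s3): push. Stack: [s3 s3 s1^-1 s2^-1 s1^-1 s3]
Gen 9 (s4^-1): push. Stack: [s3 s3 s1^-1 s2^-1 s1^-1 s3 s4^-1]
Reduced word: s3 s3 s1^-1 s2^-1 s1^-1 s3 s4^-1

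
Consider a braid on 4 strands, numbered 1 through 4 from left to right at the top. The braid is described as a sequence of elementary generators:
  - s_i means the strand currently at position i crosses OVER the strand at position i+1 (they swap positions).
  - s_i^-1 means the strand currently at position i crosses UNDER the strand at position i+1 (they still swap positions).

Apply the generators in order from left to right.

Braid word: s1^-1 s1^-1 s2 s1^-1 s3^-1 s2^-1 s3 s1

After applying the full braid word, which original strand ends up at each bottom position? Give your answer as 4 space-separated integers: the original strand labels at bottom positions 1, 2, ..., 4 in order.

Gen 1 (s1^-1): strand 1 crosses under strand 2. Perm now: [2 1 3 4]
Gen 2 (s1^-1): strand 2 crosses under strand 1. Perm now: [1 2 3 4]
Gen 3 (s2): strand 2 crosses over strand 3. Perm now: [1 3 2 4]
Gen 4 (s1^-1): strand 1 crosses under strand 3. Perm now: [3 1 2 4]
Gen 5 (s3^-1): strand 2 crosses under strand 4. Perm now: [3 1 4 2]
Gen 6 (s2^-1): strand 1 crosses under strand 4. Perm now: [3 4 1 2]
Gen 7 (s3): strand 1 crosses over strand 2. Perm now: [3 4 2 1]
Gen 8 (s1): strand 3 crosses over strand 4. Perm now: [4 3 2 1]

Answer: 4 3 2 1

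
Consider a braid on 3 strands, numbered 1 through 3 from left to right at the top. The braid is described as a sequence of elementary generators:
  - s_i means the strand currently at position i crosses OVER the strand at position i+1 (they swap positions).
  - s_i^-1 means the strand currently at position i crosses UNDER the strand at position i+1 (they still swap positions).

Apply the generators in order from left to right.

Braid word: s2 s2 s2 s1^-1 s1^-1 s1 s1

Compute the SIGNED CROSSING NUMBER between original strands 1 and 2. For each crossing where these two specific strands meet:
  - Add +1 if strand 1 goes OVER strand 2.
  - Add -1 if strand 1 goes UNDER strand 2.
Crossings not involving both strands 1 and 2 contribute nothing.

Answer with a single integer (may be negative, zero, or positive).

Gen 1: crossing 2x3. Both 1&2? no. Sum: 0
Gen 2: crossing 3x2. Both 1&2? no. Sum: 0
Gen 3: crossing 2x3. Both 1&2? no. Sum: 0
Gen 4: crossing 1x3. Both 1&2? no. Sum: 0
Gen 5: crossing 3x1. Both 1&2? no. Sum: 0
Gen 6: crossing 1x3. Both 1&2? no. Sum: 0
Gen 7: crossing 3x1. Both 1&2? no. Sum: 0

Answer: 0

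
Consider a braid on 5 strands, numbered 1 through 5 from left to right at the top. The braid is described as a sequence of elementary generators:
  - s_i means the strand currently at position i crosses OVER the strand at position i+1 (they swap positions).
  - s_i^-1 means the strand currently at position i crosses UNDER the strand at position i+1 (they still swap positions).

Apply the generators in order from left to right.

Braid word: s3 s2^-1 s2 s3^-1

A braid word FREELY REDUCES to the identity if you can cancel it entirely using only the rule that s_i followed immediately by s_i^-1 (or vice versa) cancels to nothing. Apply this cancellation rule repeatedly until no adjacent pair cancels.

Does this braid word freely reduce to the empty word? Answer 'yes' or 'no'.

Answer: yes

Derivation:
Gen 1 (s3): push. Stack: [s3]
Gen 2 (s2^-1): push. Stack: [s3 s2^-1]
Gen 3 (s2): cancels prior s2^-1. Stack: [s3]
Gen 4 (s3^-1): cancels prior s3. Stack: []
Reduced word: (empty)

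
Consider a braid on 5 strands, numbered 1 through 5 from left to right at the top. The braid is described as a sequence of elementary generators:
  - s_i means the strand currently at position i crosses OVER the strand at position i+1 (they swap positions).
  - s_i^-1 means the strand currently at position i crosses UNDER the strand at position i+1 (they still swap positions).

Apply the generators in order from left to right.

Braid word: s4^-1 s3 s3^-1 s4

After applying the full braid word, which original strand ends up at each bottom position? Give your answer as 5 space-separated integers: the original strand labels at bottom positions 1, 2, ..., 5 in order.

Answer: 1 2 3 4 5

Derivation:
Gen 1 (s4^-1): strand 4 crosses under strand 5. Perm now: [1 2 3 5 4]
Gen 2 (s3): strand 3 crosses over strand 5. Perm now: [1 2 5 3 4]
Gen 3 (s3^-1): strand 5 crosses under strand 3. Perm now: [1 2 3 5 4]
Gen 4 (s4): strand 5 crosses over strand 4. Perm now: [1 2 3 4 5]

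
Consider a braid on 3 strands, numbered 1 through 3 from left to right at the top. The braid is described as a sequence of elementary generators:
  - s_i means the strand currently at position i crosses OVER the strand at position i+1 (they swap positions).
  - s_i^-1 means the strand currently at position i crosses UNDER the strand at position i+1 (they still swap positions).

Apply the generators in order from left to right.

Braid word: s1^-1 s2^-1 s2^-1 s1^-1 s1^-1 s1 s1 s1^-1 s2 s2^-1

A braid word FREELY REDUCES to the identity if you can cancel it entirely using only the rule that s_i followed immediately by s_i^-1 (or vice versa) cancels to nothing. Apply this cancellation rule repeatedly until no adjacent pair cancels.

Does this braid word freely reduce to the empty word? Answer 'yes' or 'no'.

Answer: no

Derivation:
Gen 1 (s1^-1): push. Stack: [s1^-1]
Gen 2 (s2^-1): push. Stack: [s1^-1 s2^-1]
Gen 3 (s2^-1): push. Stack: [s1^-1 s2^-1 s2^-1]
Gen 4 (s1^-1): push. Stack: [s1^-1 s2^-1 s2^-1 s1^-1]
Gen 5 (s1^-1): push. Stack: [s1^-1 s2^-1 s2^-1 s1^-1 s1^-1]
Gen 6 (s1): cancels prior s1^-1. Stack: [s1^-1 s2^-1 s2^-1 s1^-1]
Gen 7 (s1): cancels prior s1^-1. Stack: [s1^-1 s2^-1 s2^-1]
Gen 8 (s1^-1): push. Stack: [s1^-1 s2^-1 s2^-1 s1^-1]
Gen 9 (s2): push. Stack: [s1^-1 s2^-1 s2^-1 s1^-1 s2]
Gen 10 (s2^-1): cancels prior s2. Stack: [s1^-1 s2^-1 s2^-1 s1^-1]
Reduced word: s1^-1 s2^-1 s2^-1 s1^-1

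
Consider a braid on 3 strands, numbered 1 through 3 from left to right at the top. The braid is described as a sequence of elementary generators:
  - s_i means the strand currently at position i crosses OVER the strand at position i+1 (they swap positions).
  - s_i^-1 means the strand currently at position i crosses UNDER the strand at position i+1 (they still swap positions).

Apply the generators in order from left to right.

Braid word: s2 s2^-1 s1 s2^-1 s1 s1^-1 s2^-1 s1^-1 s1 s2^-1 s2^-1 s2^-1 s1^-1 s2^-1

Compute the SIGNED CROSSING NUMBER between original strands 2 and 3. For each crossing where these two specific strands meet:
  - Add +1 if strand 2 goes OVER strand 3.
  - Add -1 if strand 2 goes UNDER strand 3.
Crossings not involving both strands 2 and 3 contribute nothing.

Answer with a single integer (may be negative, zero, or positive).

Gen 1: 2 over 3. Both 2&3? yes. Contrib: +1. Sum: 1
Gen 2: 3 under 2. Both 2&3? yes. Contrib: +1. Sum: 2
Gen 3: crossing 1x2. Both 2&3? no. Sum: 2
Gen 4: crossing 1x3. Both 2&3? no. Sum: 2
Gen 5: 2 over 3. Both 2&3? yes. Contrib: +1. Sum: 3
Gen 6: 3 under 2. Both 2&3? yes. Contrib: +1. Sum: 4
Gen 7: crossing 3x1. Both 2&3? no. Sum: 4
Gen 8: crossing 2x1. Both 2&3? no. Sum: 4
Gen 9: crossing 1x2. Both 2&3? no. Sum: 4
Gen 10: crossing 1x3. Both 2&3? no. Sum: 4
Gen 11: crossing 3x1. Both 2&3? no. Sum: 4
Gen 12: crossing 1x3. Both 2&3? no. Sum: 4
Gen 13: 2 under 3. Both 2&3? yes. Contrib: -1. Sum: 3
Gen 14: crossing 2x1. Both 2&3? no. Sum: 3

Answer: 3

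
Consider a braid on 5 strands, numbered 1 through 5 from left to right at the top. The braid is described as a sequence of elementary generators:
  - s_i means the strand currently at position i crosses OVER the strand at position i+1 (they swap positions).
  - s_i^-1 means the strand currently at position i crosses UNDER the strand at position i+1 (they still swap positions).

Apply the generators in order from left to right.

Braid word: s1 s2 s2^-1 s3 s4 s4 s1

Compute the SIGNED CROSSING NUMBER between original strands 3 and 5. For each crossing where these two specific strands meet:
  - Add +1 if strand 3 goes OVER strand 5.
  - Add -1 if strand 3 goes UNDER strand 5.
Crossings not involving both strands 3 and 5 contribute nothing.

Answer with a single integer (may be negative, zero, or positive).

Gen 1: crossing 1x2. Both 3&5? no. Sum: 0
Gen 2: crossing 1x3. Both 3&5? no. Sum: 0
Gen 3: crossing 3x1. Both 3&5? no. Sum: 0
Gen 4: crossing 3x4. Both 3&5? no. Sum: 0
Gen 5: 3 over 5. Both 3&5? yes. Contrib: +1. Sum: 1
Gen 6: 5 over 3. Both 3&5? yes. Contrib: -1. Sum: 0
Gen 7: crossing 2x1. Both 3&5? no. Sum: 0

Answer: 0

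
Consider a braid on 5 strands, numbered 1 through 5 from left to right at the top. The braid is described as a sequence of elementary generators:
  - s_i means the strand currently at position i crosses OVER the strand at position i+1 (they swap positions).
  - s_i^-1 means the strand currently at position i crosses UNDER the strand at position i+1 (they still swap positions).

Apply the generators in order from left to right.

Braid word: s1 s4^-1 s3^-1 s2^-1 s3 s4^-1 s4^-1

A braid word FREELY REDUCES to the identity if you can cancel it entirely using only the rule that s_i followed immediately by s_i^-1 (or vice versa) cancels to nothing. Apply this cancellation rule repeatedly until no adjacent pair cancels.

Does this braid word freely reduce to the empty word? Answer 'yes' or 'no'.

Gen 1 (s1): push. Stack: [s1]
Gen 2 (s4^-1): push. Stack: [s1 s4^-1]
Gen 3 (s3^-1): push. Stack: [s1 s4^-1 s3^-1]
Gen 4 (s2^-1): push. Stack: [s1 s4^-1 s3^-1 s2^-1]
Gen 5 (s3): push. Stack: [s1 s4^-1 s3^-1 s2^-1 s3]
Gen 6 (s4^-1): push. Stack: [s1 s4^-1 s3^-1 s2^-1 s3 s4^-1]
Gen 7 (s4^-1): push. Stack: [s1 s4^-1 s3^-1 s2^-1 s3 s4^-1 s4^-1]
Reduced word: s1 s4^-1 s3^-1 s2^-1 s3 s4^-1 s4^-1

Answer: no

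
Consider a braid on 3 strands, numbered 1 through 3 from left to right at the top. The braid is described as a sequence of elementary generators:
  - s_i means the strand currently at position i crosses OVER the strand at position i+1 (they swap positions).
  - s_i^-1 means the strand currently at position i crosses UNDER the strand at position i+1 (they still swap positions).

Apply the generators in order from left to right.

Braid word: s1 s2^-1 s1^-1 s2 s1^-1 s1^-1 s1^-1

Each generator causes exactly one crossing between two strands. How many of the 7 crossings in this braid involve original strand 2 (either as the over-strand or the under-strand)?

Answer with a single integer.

Answer: 3

Derivation:
Gen 1: crossing 1x2. Involves strand 2? yes. Count so far: 1
Gen 2: crossing 1x3. Involves strand 2? no. Count so far: 1
Gen 3: crossing 2x3. Involves strand 2? yes. Count so far: 2
Gen 4: crossing 2x1. Involves strand 2? yes. Count so far: 3
Gen 5: crossing 3x1. Involves strand 2? no. Count so far: 3
Gen 6: crossing 1x3. Involves strand 2? no. Count so far: 3
Gen 7: crossing 3x1. Involves strand 2? no. Count so far: 3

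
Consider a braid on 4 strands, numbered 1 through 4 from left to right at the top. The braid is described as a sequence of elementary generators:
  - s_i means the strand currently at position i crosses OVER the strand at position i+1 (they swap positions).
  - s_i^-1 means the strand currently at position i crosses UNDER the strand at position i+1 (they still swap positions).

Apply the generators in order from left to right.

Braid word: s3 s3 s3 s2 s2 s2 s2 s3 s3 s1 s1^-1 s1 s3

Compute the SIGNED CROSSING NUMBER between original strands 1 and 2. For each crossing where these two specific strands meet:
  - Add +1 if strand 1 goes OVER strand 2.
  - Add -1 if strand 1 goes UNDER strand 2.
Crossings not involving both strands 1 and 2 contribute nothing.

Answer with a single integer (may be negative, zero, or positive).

Gen 1: crossing 3x4. Both 1&2? no. Sum: 0
Gen 2: crossing 4x3. Both 1&2? no. Sum: 0
Gen 3: crossing 3x4. Both 1&2? no. Sum: 0
Gen 4: crossing 2x4. Both 1&2? no. Sum: 0
Gen 5: crossing 4x2. Both 1&2? no. Sum: 0
Gen 6: crossing 2x4. Both 1&2? no. Sum: 0
Gen 7: crossing 4x2. Both 1&2? no. Sum: 0
Gen 8: crossing 4x3. Both 1&2? no. Sum: 0
Gen 9: crossing 3x4. Both 1&2? no. Sum: 0
Gen 10: 1 over 2. Both 1&2? yes. Contrib: +1. Sum: 1
Gen 11: 2 under 1. Both 1&2? yes. Contrib: +1. Sum: 2
Gen 12: 1 over 2. Both 1&2? yes. Contrib: +1. Sum: 3
Gen 13: crossing 4x3. Both 1&2? no. Sum: 3

Answer: 3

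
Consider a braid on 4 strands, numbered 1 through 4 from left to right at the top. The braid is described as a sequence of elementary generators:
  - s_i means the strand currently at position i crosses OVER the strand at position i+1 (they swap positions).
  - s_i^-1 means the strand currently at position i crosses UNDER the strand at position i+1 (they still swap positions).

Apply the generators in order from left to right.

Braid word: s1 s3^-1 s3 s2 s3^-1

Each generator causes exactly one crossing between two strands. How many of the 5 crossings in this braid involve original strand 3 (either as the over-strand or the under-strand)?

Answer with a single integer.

Gen 1: crossing 1x2. Involves strand 3? no. Count so far: 0
Gen 2: crossing 3x4. Involves strand 3? yes. Count so far: 1
Gen 3: crossing 4x3. Involves strand 3? yes. Count so far: 2
Gen 4: crossing 1x3. Involves strand 3? yes. Count so far: 3
Gen 5: crossing 1x4. Involves strand 3? no. Count so far: 3

Answer: 3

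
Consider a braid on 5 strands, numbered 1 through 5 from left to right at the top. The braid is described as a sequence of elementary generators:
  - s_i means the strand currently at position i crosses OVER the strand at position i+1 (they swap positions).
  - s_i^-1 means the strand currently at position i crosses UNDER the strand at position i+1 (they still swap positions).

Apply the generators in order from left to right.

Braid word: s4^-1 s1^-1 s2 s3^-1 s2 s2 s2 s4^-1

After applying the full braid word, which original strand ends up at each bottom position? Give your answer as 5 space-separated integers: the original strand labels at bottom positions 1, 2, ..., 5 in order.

Answer: 2 5 3 4 1

Derivation:
Gen 1 (s4^-1): strand 4 crosses under strand 5. Perm now: [1 2 3 5 4]
Gen 2 (s1^-1): strand 1 crosses under strand 2. Perm now: [2 1 3 5 4]
Gen 3 (s2): strand 1 crosses over strand 3. Perm now: [2 3 1 5 4]
Gen 4 (s3^-1): strand 1 crosses under strand 5. Perm now: [2 3 5 1 4]
Gen 5 (s2): strand 3 crosses over strand 5. Perm now: [2 5 3 1 4]
Gen 6 (s2): strand 5 crosses over strand 3. Perm now: [2 3 5 1 4]
Gen 7 (s2): strand 3 crosses over strand 5. Perm now: [2 5 3 1 4]
Gen 8 (s4^-1): strand 1 crosses under strand 4. Perm now: [2 5 3 4 1]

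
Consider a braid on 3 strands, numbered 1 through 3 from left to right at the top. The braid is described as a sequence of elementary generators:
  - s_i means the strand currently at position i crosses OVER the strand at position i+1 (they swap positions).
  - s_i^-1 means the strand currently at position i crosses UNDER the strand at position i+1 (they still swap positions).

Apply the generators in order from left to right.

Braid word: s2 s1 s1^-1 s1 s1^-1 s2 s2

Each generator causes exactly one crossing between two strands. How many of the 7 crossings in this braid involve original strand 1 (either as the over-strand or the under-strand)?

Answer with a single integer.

Answer: 4

Derivation:
Gen 1: crossing 2x3. Involves strand 1? no. Count so far: 0
Gen 2: crossing 1x3. Involves strand 1? yes. Count so far: 1
Gen 3: crossing 3x1. Involves strand 1? yes. Count so far: 2
Gen 4: crossing 1x3. Involves strand 1? yes. Count so far: 3
Gen 5: crossing 3x1. Involves strand 1? yes. Count so far: 4
Gen 6: crossing 3x2. Involves strand 1? no. Count so far: 4
Gen 7: crossing 2x3. Involves strand 1? no. Count so far: 4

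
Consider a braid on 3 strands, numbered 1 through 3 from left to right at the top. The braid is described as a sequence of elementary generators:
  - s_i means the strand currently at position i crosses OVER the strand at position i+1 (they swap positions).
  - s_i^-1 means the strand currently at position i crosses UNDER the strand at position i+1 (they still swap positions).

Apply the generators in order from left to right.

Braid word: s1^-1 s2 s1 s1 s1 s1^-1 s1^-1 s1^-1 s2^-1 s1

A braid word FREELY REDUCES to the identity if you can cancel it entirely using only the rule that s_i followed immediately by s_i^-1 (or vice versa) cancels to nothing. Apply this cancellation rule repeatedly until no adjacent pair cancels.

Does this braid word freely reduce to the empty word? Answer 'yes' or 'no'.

Answer: yes

Derivation:
Gen 1 (s1^-1): push. Stack: [s1^-1]
Gen 2 (s2): push. Stack: [s1^-1 s2]
Gen 3 (s1): push. Stack: [s1^-1 s2 s1]
Gen 4 (s1): push. Stack: [s1^-1 s2 s1 s1]
Gen 5 (s1): push. Stack: [s1^-1 s2 s1 s1 s1]
Gen 6 (s1^-1): cancels prior s1. Stack: [s1^-1 s2 s1 s1]
Gen 7 (s1^-1): cancels prior s1. Stack: [s1^-1 s2 s1]
Gen 8 (s1^-1): cancels prior s1. Stack: [s1^-1 s2]
Gen 9 (s2^-1): cancels prior s2. Stack: [s1^-1]
Gen 10 (s1): cancels prior s1^-1. Stack: []
Reduced word: (empty)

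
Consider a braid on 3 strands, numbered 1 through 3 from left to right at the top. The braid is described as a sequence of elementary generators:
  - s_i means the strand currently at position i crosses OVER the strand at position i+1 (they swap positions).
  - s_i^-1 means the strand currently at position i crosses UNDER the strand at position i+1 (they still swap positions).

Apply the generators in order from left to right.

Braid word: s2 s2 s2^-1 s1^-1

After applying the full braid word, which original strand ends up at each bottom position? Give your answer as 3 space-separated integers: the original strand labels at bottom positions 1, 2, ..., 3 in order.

Gen 1 (s2): strand 2 crosses over strand 3. Perm now: [1 3 2]
Gen 2 (s2): strand 3 crosses over strand 2. Perm now: [1 2 3]
Gen 3 (s2^-1): strand 2 crosses under strand 3. Perm now: [1 3 2]
Gen 4 (s1^-1): strand 1 crosses under strand 3. Perm now: [3 1 2]

Answer: 3 1 2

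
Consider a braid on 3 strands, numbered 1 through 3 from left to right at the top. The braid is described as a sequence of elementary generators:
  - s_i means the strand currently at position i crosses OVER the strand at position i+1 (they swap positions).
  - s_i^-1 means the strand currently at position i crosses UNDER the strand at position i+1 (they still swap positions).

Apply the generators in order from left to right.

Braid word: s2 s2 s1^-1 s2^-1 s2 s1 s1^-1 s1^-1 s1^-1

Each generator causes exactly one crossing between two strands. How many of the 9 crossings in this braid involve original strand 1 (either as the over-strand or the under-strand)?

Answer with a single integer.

Answer: 7

Derivation:
Gen 1: crossing 2x3. Involves strand 1? no. Count so far: 0
Gen 2: crossing 3x2. Involves strand 1? no. Count so far: 0
Gen 3: crossing 1x2. Involves strand 1? yes. Count so far: 1
Gen 4: crossing 1x3. Involves strand 1? yes. Count so far: 2
Gen 5: crossing 3x1. Involves strand 1? yes. Count so far: 3
Gen 6: crossing 2x1. Involves strand 1? yes. Count so far: 4
Gen 7: crossing 1x2. Involves strand 1? yes. Count so far: 5
Gen 8: crossing 2x1. Involves strand 1? yes. Count so far: 6
Gen 9: crossing 1x2. Involves strand 1? yes. Count so far: 7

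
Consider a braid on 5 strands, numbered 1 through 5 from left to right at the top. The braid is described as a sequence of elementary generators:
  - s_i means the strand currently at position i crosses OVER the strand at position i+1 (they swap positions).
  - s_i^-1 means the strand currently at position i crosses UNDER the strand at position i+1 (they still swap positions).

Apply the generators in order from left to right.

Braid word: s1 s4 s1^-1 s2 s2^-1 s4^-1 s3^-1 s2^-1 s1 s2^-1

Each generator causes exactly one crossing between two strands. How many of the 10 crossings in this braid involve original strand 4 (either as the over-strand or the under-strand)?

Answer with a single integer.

Answer: 5

Derivation:
Gen 1: crossing 1x2. Involves strand 4? no. Count so far: 0
Gen 2: crossing 4x5. Involves strand 4? yes. Count so far: 1
Gen 3: crossing 2x1. Involves strand 4? no. Count so far: 1
Gen 4: crossing 2x3. Involves strand 4? no. Count so far: 1
Gen 5: crossing 3x2. Involves strand 4? no. Count so far: 1
Gen 6: crossing 5x4. Involves strand 4? yes. Count so far: 2
Gen 7: crossing 3x4. Involves strand 4? yes. Count so far: 3
Gen 8: crossing 2x4. Involves strand 4? yes. Count so far: 4
Gen 9: crossing 1x4. Involves strand 4? yes. Count so far: 5
Gen 10: crossing 1x2. Involves strand 4? no. Count so far: 5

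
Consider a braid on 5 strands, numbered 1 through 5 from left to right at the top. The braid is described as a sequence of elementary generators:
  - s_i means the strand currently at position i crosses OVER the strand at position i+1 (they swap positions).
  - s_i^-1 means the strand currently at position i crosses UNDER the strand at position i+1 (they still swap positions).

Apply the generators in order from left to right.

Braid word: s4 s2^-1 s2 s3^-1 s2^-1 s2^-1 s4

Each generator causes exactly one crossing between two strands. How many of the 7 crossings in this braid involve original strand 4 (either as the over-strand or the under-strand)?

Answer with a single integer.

Answer: 2

Derivation:
Gen 1: crossing 4x5. Involves strand 4? yes. Count so far: 1
Gen 2: crossing 2x3. Involves strand 4? no. Count so far: 1
Gen 3: crossing 3x2. Involves strand 4? no. Count so far: 1
Gen 4: crossing 3x5. Involves strand 4? no. Count so far: 1
Gen 5: crossing 2x5. Involves strand 4? no. Count so far: 1
Gen 6: crossing 5x2. Involves strand 4? no. Count so far: 1
Gen 7: crossing 3x4. Involves strand 4? yes. Count so far: 2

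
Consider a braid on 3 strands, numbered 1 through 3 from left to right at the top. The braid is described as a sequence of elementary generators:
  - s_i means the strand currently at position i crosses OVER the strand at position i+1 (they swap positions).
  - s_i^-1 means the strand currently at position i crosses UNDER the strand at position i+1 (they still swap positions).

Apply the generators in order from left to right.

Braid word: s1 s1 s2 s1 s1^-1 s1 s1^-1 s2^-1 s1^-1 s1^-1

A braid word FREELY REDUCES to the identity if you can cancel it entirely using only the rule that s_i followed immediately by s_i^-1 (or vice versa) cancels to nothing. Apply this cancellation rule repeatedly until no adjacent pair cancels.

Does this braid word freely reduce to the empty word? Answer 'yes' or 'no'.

Gen 1 (s1): push. Stack: [s1]
Gen 2 (s1): push. Stack: [s1 s1]
Gen 3 (s2): push. Stack: [s1 s1 s2]
Gen 4 (s1): push. Stack: [s1 s1 s2 s1]
Gen 5 (s1^-1): cancels prior s1. Stack: [s1 s1 s2]
Gen 6 (s1): push. Stack: [s1 s1 s2 s1]
Gen 7 (s1^-1): cancels prior s1. Stack: [s1 s1 s2]
Gen 8 (s2^-1): cancels prior s2. Stack: [s1 s1]
Gen 9 (s1^-1): cancels prior s1. Stack: [s1]
Gen 10 (s1^-1): cancels prior s1. Stack: []
Reduced word: (empty)

Answer: yes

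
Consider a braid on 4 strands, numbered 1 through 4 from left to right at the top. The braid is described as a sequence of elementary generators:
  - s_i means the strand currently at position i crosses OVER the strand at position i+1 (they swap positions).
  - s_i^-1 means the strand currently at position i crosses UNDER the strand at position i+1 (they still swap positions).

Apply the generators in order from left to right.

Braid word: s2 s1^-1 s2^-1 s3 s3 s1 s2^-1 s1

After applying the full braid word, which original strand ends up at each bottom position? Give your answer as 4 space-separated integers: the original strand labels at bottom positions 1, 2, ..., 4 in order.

Answer: 1 2 3 4

Derivation:
Gen 1 (s2): strand 2 crosses over strand 3. Perm now: [1 3 2 4]
Gen 2 (s1^-1): strand 1 crosses under strand 3. Perm now: [3 1 2 4]
Gen 3 (s2^-1): strand 1 crosses under strand 2. Perm now: [3 2 1 4]
Gen 4 (s3): strand 1 crosses over strand 4. Perm now: [3 2 4 1]
Gen 5 (s3): strand 4 crosses over strand 1. Perm now: [3 2 1 4]
Gen 6 (s1): strand 3 crosses over strand 2. Perm now: [2 3 1 4]
Gen 7 (s2^-1): strand 3 crosses under strand 1. Perm now: [2 1 3 4]
Gen 8 (s1): strand 2 crosses over strand 1. Perm now: [1 2 3 4]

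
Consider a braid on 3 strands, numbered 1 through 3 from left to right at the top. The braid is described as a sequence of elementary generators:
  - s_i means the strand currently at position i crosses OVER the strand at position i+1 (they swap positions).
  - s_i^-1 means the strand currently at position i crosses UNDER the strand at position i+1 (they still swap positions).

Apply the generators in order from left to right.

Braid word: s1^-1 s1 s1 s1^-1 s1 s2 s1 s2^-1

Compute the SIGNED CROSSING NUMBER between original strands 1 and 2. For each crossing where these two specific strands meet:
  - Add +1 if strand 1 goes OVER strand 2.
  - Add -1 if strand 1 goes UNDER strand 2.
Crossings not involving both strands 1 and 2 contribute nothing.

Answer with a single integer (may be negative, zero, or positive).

Answer: 2

Derivation:
Gen 1: 1 under 2. Both 1&2? yes. Contrib: -1. Sum: -1
Gen 2: 2 over 1. Both 1&2? yes. Contrib: -1. Sum: -2
Gen 3: 1 over 2. Both 1&2? yes. Contrib: +1. Sum: -1
Gen 4: 2 under 1. Both 1&2? yes. Contrib: +1. Sum: 0
Gen 5: 1 over 2. Both 1&2? yes. Contrib: +1. Sum: 1
Gen 6: crossing 1x3. Both 1&2? no. Sum: 1
Gen 7: crossing 2x3. Both 1&2? no. Sum: 1
Gen 8: 2 under 1. Both 1&2? yes. Contrib: +1. Sum: 2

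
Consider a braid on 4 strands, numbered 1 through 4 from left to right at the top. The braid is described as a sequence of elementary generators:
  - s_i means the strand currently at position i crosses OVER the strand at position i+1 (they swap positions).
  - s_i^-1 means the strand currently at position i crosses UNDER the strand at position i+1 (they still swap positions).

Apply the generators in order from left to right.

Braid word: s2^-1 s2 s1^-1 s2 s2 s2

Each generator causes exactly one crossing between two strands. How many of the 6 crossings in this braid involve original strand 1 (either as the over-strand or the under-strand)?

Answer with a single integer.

Answer: 4

Derivation:
Gen 1: crossing 2x3. Involves strand 1? no. Count so far: 0
Gen 2: crossing 3x2. Involves strand 1? no. Count so far: 0
Gen 3: crossing 1x2. Involves strand 1? yes. Count so far: 1
Gen 4: crossing 1x3. Involves strand 1? yes. Count so far: 2
Gen 5: crossing 3x1. Involves strand 1? yes. Count so far: 3
Gen 6: crossing 1x3. Involves strand 1? yes. Count so far: 4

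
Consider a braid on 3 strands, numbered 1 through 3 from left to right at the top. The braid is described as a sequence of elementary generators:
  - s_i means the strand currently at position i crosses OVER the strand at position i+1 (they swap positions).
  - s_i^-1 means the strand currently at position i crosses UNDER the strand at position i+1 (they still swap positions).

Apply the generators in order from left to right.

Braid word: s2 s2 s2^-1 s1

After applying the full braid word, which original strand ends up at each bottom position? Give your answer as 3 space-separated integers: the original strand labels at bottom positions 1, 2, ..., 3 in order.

Answer: 3 1 2

Derivation:
Gen 1 (s2): strand 2 crosses over strand 3. Perm now: [1 3 2]
Gen 2 (s2): strand 3 crosses over strand 2. Perm now: [1 2 3]
Gen 3 (s2^-1): strand 2 crosses under strand 3. Perm now: [1 3 2]
Gen 4 (s1): strand 1 crosses over strand 3. Perm now: [3 1 2]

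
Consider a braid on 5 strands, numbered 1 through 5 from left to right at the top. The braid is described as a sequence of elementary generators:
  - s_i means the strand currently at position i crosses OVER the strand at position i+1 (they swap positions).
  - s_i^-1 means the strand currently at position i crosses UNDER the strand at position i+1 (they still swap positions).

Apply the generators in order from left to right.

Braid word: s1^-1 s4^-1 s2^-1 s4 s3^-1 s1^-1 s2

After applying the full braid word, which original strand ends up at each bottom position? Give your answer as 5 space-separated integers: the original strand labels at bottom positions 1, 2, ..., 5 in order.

Answer: 3 4 2 1 5

Derivation:
Gen 1 (s1^-1): strand 1 crosses under strand 2. Perm now: [2 1 3 4 5]
Gen 2 (s4^-1): strand 4 crosses under strand 5. Perm now: [2 1 3 5 4]
Gen 3 (s2^-1): strand 1 crosses under strand 3. Perm now: [2 3 1 5 4]
Gen 4 (s4): strand 5 crosses over strand 4. Perm now: [2 3 1 4 5]
Gen 5 (s3^-1): strand 1 crosses under strand 4. Perm now: [2 3 4 1 5]
Gen 6 (s1^-1): strand 2 crosses under strand 3. Perm now: [3 2 4 1 5]
Gen 7 (s2): strand 2 crosses over strand 4. Perm now: [3 4 2 1 5]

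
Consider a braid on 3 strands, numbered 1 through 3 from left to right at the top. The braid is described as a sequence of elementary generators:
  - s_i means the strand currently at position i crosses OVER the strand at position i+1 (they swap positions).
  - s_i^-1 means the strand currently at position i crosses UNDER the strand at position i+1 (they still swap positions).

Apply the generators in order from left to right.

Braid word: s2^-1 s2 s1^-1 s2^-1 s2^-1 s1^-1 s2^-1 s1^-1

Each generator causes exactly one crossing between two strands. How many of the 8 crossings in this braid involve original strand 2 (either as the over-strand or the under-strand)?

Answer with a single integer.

Gen 1: crossing 2x3. Involves strand 2? yes. Count so far: 1
Gen 2: crossing 3x2. Involves strand 2? yes. Count so far: 2
Gen 3: crossing 1x2. Involves strand 2? yes. Count so far: 3
Gen 4: crossing 1x3. Involves strand 2? no. Count so far: 3
Gen 5: crossing 3x1. Involves strand 2? no. Count so far: 3
Gen 6: crossing 2x1. Involves strand 2? yes. Count so far: 4
Gen 7: crossing 2x3. Involves strand 2? yes. Count so far: 5
Gen 8: crossing 1x3. Involves strand 2? no. Count so far: 5

Answer: 5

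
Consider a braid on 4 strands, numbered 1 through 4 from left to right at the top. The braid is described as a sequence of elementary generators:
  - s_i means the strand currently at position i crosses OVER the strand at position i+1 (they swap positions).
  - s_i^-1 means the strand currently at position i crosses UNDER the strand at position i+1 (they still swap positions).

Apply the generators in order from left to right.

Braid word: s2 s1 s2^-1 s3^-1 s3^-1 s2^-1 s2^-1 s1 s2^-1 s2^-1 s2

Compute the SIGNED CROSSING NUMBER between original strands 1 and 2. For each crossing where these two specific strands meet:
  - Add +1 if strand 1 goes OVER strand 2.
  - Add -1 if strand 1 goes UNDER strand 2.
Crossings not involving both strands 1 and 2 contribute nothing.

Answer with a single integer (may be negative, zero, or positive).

Answer: -1

Derivation:
Gen 1: crossing 2x3. Both 1&2? no. Sum: 0
Gen 2: crossing 1x3. Both 1&2? no. Sum: 0
Gen 3: 1 under 2. Both 1&2? yes. Contrib: -1. Sum: -1
Gen 4: crossing 1x4. Both 1&2? no. Sum: -1
Gen 5: crossing 4x1. Both 1&2? no. Sum: -1
Gen 6: 2 under 1. Both 1&2? yes. Contrib: +1. Sum: 0
Gen 7: 1 under 2. Both 1&2? yes. Contrib: -1. Sum: -1
Gen 8: crossing 3x2. Both 1&2? no. Sum: -1
Gen 9: crossing 3x1. Both 1&2? no. Sum: -1
Gen 10: crossing 1x3. Both 1&2? no. Sum: -1
Gen 11: crossing 3x1. Both 1&2? no. Sum: -1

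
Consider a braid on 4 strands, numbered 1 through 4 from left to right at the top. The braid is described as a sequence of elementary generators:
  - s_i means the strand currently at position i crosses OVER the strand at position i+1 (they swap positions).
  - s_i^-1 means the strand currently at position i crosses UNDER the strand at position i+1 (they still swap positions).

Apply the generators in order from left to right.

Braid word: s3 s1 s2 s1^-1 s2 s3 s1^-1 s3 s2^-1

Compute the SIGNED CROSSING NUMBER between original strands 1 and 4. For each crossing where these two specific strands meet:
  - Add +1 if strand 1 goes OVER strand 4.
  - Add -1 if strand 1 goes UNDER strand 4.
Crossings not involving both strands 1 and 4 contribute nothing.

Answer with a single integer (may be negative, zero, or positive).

Answer: 2

Derivation:
Gen 1: crossing 3x4. Both 1&4? no. Sum: 0
Gen 2: crossing 1x2. Both 1&4? no. Sum: 0
Gen 3: 1 over 4. Both 1&4? yes. Contrib: +1. Sum: 1
Gen 4: crossing 2x4. Both 1&4? no. Sum: 1
Gen 5: crossing 2x1. Both 1&4? no. Sum: 1
Gen 6: crossing 2x3. Both 1&4? no. Sum: 1
Gen 7: 4 under 1. Both 1&4? yes. Contrib: +1. Sum: 2
Gen 8: crossing 3x2. Both 1&4? no. Sum: 2
Gen 9: crossing 4x2. Both 1&4? no. Sum: 2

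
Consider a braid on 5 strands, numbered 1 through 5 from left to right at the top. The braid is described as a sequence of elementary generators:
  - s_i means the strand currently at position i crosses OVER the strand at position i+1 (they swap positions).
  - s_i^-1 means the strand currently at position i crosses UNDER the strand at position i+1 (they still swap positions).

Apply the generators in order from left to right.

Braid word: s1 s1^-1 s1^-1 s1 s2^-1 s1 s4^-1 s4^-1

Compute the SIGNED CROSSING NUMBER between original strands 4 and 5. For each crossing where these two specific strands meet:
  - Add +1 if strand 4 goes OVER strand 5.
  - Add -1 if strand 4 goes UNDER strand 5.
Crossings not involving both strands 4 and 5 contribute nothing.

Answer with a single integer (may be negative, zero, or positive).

Gen 1: crossing 1x2. Both 4&5? no. Sum: 0
Gen 2: crossing 2x1. Both 4&5? no. Sum: 0
Gen 3: crossing 1x2. Both 4&5? no. Sum: 0
Gen 4: crossing 2x1. Both 4&5? no. Sum: 0
Gen 5: crossing 2x3. Both 4&5? no. Sum: 0
Gen 6: crossing 1x3. Both 4&5? no. Sum: 0
Gen 7: 4 under 5. Both 4&5? yes. Contrib: -1. Sum: -1
Gen 8: 5 under 4. Both 4&5? yes. Contrib: +1. Sum: 0

Answer: 0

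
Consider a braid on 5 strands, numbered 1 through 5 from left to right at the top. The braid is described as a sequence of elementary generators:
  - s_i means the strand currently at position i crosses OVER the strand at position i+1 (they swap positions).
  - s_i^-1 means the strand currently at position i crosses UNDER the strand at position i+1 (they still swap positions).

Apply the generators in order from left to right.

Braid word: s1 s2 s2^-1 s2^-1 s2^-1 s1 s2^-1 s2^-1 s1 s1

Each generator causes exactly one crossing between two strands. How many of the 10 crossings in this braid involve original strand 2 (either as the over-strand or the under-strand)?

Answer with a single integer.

Answer: 6

Derivation:
Gen 1: crossing 1x2. Involves strand 2? yes. Count so far: 1
Gen 2: crossing 1x3. Involves strand 2? no. Count so far: 1
Gen 3: crossing 3x1. Involves strand 2? no. Count so far: 1
Gen 4: crossing 1x3. Involves strand 2? no. Count so far: 1
Gen 5: crossing 3x1. Involves strand 2? no. Count so far: 1
Gen 6: crossing 2x1. Involves strand 2? yes. Count so far: 2
Gen 7: crossing 2x3. Involves strand 2? yes. Count so far: 3
Gen 8: crossing 3x2. Involves strand 2? yes. Count so far: 4
Gen 9: crossing 1x2. Involves strand 2? yes. Count so far: 5
Gen 10: crossing 2x1. Involves strand 2? yes. Count so far: 6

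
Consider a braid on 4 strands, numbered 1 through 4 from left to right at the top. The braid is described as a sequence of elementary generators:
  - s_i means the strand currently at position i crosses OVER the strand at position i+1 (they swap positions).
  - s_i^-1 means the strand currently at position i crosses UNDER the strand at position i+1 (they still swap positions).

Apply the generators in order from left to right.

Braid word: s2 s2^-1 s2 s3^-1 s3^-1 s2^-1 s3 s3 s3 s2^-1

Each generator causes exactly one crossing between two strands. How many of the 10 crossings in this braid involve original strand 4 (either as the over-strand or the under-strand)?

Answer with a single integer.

Gen 1: crossing 2x3. Involves strand 4? no. Count so far: 0
Gen 2: crossing 3x2. Involves strand 4? no. Count so far: 0
Gen 3: crossing 2x3. Involves strand 4? no. Count so far: 0
Gen 4: crossing 2x4. Involves strand 4? yes. Count so far: 1
Gen 5: crossing 4x2. Involves strand 4? yes. Count so far: 2
Gen 6: crossing 3x2. Involves strand 4? no. Count so far: 2
Gen 7: crossing 3x4. Involves strand 4? yes. Count so far: 3
Gen 8: crossing 4x3. Involves strand 4? yes. Count so far: 4
Gen 9: crossing 3x4. Involves strand 4? yes. Count so far: 5
Gen 10: crossing 2x4. Involves strand 4? yes. Count so far: 6

Answer: 6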